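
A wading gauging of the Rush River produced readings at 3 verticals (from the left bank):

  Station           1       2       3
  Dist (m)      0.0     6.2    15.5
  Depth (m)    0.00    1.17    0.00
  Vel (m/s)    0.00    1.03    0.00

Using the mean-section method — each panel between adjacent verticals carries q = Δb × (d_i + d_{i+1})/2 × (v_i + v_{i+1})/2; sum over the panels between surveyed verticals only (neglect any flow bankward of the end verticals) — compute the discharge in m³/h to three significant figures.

Panel 1-2: Δb = 6.2 m, d̄ = (0.00+1.17)/2 = 0.585, v̄ = (0.00+1.03)/2 = 0.515 → q = 6.2×0.585×0.515 = 1.868 m³/s
Panel 2-3: Δb = 9.3 m, d̄ = (1.17+0.00)/2 = 0.585, v̄ = (1.03+0.00)/2 = 0.515 → q = 9.3×0.585×0.515 = 2.802 m³/s
Q = Σ q = 4.670 m³/s
= 4.670 × 3600 = 16810 m³/h

16800 m³/h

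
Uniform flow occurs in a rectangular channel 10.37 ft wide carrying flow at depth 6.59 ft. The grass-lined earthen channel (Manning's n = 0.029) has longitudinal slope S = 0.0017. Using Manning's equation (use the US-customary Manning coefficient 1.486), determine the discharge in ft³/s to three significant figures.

A = b·y = 10.37 × 6.59 = 68.34 ft²
P = b + 2y = 10.37 + 2×6.59 = 23.55 ft
R = A/P = 68.34/23.55 = 2.902 ft
Q = (1.486/n)·A·R^(2/3)·S^(1/2) = (1.486/0.029) × 68.34 × 2.902^(2/3) × 0.0017^(1/2) = 293.7 ft³/s

294 ft³/s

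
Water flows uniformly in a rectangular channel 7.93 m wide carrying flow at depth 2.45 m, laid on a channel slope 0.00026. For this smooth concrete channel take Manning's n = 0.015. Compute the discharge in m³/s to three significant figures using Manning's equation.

27.5 m³/s

A = b·y = 7.93 × 2.45 = 19.43 m²
P = b + 2y = 7.93 + 2×2.45 = 12.83 m
R = A/P = 19.43/12.83 = 1.514 m
Q = (1/n)·A·R^(2/3)·S^(1/2) = (1/0.015) × 19.43 × 1.514^(2/3) × 0.00026^(1/2) = 27.54 m³/s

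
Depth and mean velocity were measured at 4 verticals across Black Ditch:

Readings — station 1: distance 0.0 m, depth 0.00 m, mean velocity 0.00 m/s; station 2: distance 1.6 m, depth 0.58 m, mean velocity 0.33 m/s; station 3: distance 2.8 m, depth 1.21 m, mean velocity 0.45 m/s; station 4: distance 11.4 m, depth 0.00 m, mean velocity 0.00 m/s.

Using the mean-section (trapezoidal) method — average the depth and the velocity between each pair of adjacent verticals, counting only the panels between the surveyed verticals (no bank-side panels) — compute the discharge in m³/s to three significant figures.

Panel 1-2: Δb = 1.6 m, d̄ = (0.00+0.58)/2 = 0.29, v̄ = (0.00+0.33)/2 = 0.165 → q = 1.6×0.29×0.165 = 0.07656 m³/s
Panel 2-3: Δb = 1.2 m, d̄ = (0.58+1.21)/2 = 0.895, v̄ = (0.33+0.45)/2 = 0.39 → q = 1.2×0.895×0.39 = 0.4189 m³/s
Panel 3-4: Δb = 8.6 m, d̄ = (1.21+0.00)/2 = 0.605, v̄ = (0.45+0.00)/2 = 0.225 → q = 8.6×0.605×0.225 = 1.171 m³/s
Q = Σ q = 1.666 m³/s

1.67 m³/s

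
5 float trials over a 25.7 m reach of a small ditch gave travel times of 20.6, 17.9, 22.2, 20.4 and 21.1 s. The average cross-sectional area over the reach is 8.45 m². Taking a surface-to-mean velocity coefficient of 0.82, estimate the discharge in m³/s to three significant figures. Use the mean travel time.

8.71 m³/s

t̄ = (20.6 + 17.9 + 22.2 + 20.4 + 21.1) / 5 = 20.44 s
v_surface = L / t̄ = 25.7 / 20.44 = 1.257 m/s
v_mean = 0.82 × 1.257 = 1.031 m/s
Q = A × v_mean = 8.45 × 1.031 = 8.712 m³/s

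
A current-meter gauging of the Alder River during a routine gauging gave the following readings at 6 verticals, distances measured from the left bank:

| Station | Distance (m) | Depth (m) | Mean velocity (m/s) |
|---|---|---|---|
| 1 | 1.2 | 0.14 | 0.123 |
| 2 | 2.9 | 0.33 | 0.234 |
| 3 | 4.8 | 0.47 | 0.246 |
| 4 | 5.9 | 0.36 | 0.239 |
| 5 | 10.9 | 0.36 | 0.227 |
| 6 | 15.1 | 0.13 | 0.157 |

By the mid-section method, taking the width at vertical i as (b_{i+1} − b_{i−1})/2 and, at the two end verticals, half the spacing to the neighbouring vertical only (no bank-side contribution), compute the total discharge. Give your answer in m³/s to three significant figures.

1.01 m³/s

w_1 = (2.9 − 1.2)/2 = 0.85 m; q_1 = 0.123 × 0.14 × 0.85 = 0.01464 m³/s
w_2 = (4.8 − 1.2)/2 = 1.8 m; q_2 = 0.234 × 0.33 × 1.8 = 0.1390 m³/s
w_3 = (5.9 − 2.9)/2 = 1.5 m; q_3 = 0.246 × 0.47 × 1.5 = 0.1734 m³/s
w_4 = (10.9 − 4.8)/2 = 3.05 m; q_4 = 0.239 × 0.36 × 3.05 = 0.2624 m³/s
w_5 = (15.1 − 5.9)/2 = 4.6 m; q_5 = 0.227 × 0.36 × 4.6 = 0.3759 m³/s
w_6 = (15.1 − 10.9)/2 = 2.1 m; q_6 = 0.157 × 0.13 × 2.1 = 0.04286 m³/s
Q = Σ qᵢ = 1.008 m³/s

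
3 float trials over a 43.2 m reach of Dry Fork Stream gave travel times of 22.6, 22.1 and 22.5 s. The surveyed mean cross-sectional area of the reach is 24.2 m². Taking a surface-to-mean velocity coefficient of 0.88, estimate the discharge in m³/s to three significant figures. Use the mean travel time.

41.1 m³/s

t̄ = (22.6 + 22.1 + 22.5) / 3 = 22.4 s
v_surface = L / t̄ = 43.2 / 22.4 = 1.929 m/s
v_mean = 0.88 × 1.929 = 1.697 m/s
Q = A × v_mean = 24.2 × 1.697 = 41.07 m³/s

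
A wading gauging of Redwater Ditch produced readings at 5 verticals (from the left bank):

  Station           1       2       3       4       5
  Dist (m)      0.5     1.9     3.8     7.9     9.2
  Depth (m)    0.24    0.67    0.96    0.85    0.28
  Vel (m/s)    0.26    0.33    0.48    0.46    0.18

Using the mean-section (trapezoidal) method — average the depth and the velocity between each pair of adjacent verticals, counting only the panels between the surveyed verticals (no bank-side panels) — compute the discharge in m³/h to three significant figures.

Panel 1-2: Δb = 1.4 m, d̄ = (0.24+0.67)/2 = 0.455, v̄ = (0.26+0.33)/2 = 0.295 → q = 1.4×0.455×0.295 = 0.1879 m³/s
Panel 2-3: Δb = 1.9 m, d̄ = (0.67+0.96)/2 = 0.815, v̄ = (0.33+0.48)/2 = 0.405 → q = 1.9×0.815×0.405 = 0.6271 m³/s
Panel 3-4: Δb = 4.1 m, d̄ = (0.96+0.85)/2 = 0.905, v̄ = (0.48+0.46)/2 = 0.47 → q = 4.1×0.905×0.47 = 1.744 m³/s
Panel 4-5: Δb = 1.3 m, d̄ = (0.85+0.28)/2 = 0.565, v̄ = (0.46+0.18)/2 = 0.32 → q = 1.3×0.565×0.32 = 0.2350 m³/s
Q = Σ q = 2.794 m³/s
= 2.794 × 3600 = 10060 m³/h

10100 m³/h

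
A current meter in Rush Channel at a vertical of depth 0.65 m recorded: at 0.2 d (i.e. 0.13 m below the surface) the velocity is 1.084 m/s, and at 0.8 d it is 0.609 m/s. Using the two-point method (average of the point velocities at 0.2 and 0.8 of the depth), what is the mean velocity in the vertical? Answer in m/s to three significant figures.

0.847 m/s

v̄ = (1.084 + 0.609) / 2 = 0.8465 m/s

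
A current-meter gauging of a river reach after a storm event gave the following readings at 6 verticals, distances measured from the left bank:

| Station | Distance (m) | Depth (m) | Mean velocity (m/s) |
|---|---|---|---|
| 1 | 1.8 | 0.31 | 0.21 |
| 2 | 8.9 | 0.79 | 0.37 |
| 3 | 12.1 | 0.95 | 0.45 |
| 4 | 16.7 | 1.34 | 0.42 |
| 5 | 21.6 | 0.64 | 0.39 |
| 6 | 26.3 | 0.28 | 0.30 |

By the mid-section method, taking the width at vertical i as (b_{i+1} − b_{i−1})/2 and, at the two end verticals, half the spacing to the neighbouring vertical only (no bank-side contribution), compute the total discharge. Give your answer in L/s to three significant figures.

7470 L/s

w_1 = (8.9 − 1.8)/2 = 3.55 m; q_1 = 0.21 × 0.31 × 3.55 = 0.2311 m³/s
w_2 = (12.1 − 1.8)/2 = 5.15 m; q_2 = 0.37 × 0.79 × 5.15 = 1.505 m³/s
w_3 = (16.7 − 8.9)/2 = 3.9 m; q_3 = 0.45 × 0.95 × 3.9 = 1.667 m³/s
w_4 = (21.6 − 12.1)/2 = 4.75 m; q_4 = 0.42 × 1.34 × 4.75 = 2.673 m³/s
w_5 = (26.3 − 16.7)/2 = 4.8 m; q_5 = 0.39 × 0.64 × 4.8 = 1.198 m³/s
w_6 = (26.3 − 21.6)/2 = 2.35 m; q_6 = 0.30 × 0.28 × 2.35 = 0.1974 m³/s
Q = Σ qᵢ = 7.472 m³/s
= 7.472 × 1000 = 7472 L/s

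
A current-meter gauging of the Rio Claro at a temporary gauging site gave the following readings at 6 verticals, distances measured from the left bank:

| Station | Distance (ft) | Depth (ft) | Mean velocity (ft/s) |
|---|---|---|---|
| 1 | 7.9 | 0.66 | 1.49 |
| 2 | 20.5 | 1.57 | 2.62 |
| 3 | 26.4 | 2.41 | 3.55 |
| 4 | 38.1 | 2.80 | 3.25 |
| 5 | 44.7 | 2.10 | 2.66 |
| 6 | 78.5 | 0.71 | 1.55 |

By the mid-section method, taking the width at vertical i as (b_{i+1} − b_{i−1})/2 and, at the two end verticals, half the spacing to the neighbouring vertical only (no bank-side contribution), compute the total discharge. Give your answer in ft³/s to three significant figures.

334 ft³/s

w_1 = (20.5 − 7.9)/2 = 6.3 ft; q_1 = 1.49 × 0.66 × 6.3 = 6.195 ft³/s
w_2 = (26.4 − 7.9)/2 = 9.25 ft; q_2 = 2.62 × 1.57 × 9.25 = 38.05 ft³/s
w_3 = (38.1 − 20.5)/2 = 8.8 ft; q_3 = 3.55 × 2.41 × 8.8 = 75.29 ft³/s
w_4 = (44.7 − 26.4)/2 = 9.15 ft; q_4 = 3.25 × 2.80 × 9.15 = 83.27 ft³/s
w_5 = (78.5 − 38.1)/2 = 20.2 ft; q_5 = 2.66 × 2.10 × 20.2 = 112.8 ft³/s
w_6 = (78.5 − 44.7)/2 = 16.9 ft; q_6 = 1.55 × 0.71 × 16.9 = 18.60 ft³/s
Q = Σ qᵢ = 334.2 ft³/s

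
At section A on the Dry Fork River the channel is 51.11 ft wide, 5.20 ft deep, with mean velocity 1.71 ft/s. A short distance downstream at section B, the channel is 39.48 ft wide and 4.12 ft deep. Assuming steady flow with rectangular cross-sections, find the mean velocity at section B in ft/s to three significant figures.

Q = A₁V₁ = (51.11×5.20) × 1.71 = 454.5 ft³/s
A₂ = 39.48 × 4.12 = 162.7 ft²
V₂ = Q/A₂ = 454.5/162.7 = 2.794 ft/s

2.79 ft/s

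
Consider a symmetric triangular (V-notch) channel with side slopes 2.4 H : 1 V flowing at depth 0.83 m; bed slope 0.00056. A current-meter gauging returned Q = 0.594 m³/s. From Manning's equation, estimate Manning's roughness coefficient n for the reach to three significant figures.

0.0347

A = z·y² = 2.4×0.83² = 1.653 m²
P = 2y√(1+z²) = 2×0.83×√(1+2.4²) = 4.316 m
R = A/P = 1.653/4.316 = 0.3831 m
n = (1/Q)·A·R^(2/3)·S^(1/2) = (1/0.594) × 1.653 × 0.5275 × 0.02366 = 0.03474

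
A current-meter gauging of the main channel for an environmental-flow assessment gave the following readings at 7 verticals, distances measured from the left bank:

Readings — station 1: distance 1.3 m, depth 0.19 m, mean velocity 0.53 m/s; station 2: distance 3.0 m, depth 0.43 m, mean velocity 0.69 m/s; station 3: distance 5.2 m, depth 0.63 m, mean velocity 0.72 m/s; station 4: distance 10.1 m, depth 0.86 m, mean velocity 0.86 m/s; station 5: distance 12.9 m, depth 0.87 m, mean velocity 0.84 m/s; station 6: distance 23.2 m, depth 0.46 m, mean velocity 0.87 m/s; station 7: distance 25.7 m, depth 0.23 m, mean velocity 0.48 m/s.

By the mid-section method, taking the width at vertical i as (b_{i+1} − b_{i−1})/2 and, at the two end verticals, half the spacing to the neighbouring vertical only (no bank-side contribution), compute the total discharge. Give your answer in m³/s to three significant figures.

w_1 = (3.0 − 1.3)/2 = 0.85 m; q_1 = 0.53 × 0.19 × 0.85 = 0.08560 m³/s
w_2 = (5.2 − 1.3)/2 = 1.95 m; q_2 = 0.69 × 0.43 × 1.95 = 0.5786 m³/s
w_3 = (10.1 − 3.0)/2 = 3.55 m; q_3 = 0.72 × 0.63 × 3.55 = 1.610 m³/s
w_4 = (12.9 − 5.2)/2 = 3.85 m; q_4 = 0.86 × 0.86 × 3.85 = 2.847 m³/s
w_5 = (23.2 − 10.1)/2 = 6.55 m; q_5 = 0.84 × 0.87 × 6.55 = 4.787 m³/s
w_6 = (25.7 − 12.9)/2 = 6.4 m; q_6 = 0.87 × 0.46 × 6.4 = 2.561 m³/s
w_7 = (25.7 − 23.2)/2 = 1.25 m; q_7 = 0.48 × 0.23 × 1.25 = 0.1380 m³/s
Q = Σ qᵢ = 12.61 m³/s

12.6 m³/s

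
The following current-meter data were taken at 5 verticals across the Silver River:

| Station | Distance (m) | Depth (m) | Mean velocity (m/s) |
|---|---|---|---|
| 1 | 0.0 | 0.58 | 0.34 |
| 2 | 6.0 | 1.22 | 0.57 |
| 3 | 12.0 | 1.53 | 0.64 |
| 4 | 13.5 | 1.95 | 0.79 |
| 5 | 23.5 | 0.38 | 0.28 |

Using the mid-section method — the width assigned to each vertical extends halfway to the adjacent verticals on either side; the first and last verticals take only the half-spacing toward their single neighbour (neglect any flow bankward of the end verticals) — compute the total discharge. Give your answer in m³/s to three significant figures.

w_1 = (6.0 − 0.0)/2 = 3 m; q_1 = 0.34 × 0.58 × 3 = 0.5916 m³/s
w_2 = (12.0 − 0.0)/2 = 6 m; q_2 = 0.57 × 1.22 × 6 = 4.172 m³/s
w_3 = (13.5 − 6.0)/2 = 3.75 m; q_3 = 0.64 × 1.53 × 3.75 = 3.672 m³/s
w_4 = (23.5 − 12.0)/2 = 5.75 m; q_4 = 0.79 × 1.95 × 5.75 = 8.858 m³/s
w_5 = (23.5 − 13.5)/2 = 5 m; q_5 = 0.28 × 0.38 × 5 = 0.5320 m³/s
Q = Σ qᵢ = 17.83 m³/s

17.8 m³/s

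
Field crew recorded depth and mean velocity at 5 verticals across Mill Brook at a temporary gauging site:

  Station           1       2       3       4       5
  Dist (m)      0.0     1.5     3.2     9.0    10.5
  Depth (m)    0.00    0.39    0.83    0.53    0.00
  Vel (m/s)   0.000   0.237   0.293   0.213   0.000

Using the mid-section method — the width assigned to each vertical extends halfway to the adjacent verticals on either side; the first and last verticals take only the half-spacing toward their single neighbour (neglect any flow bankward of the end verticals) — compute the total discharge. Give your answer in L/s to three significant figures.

1470 L/s

w_2 = (3.2 − 0.0)/2 = 1.6 m; q_2 = 0.237 × 0.39 × 1.6 = 0.1479 m³/s
w_3 = (9.0 − 1.5)/2 = 3.75 m; q_3 = 0.293 × 0.83 × 3.75 = 0.9120 m³/s
w_4 = (10.5 − 3.2)/2 = 3.65 m; q_4 = 0.213 × 0.53 × 3.65 = 0.4120 m³/s
Stations 1, 5 contribute zero (depth or velocity is 0).
Q = Σ qᵢ = 1.472 m³/s
= 1.472 × 1000 = 1472 L/s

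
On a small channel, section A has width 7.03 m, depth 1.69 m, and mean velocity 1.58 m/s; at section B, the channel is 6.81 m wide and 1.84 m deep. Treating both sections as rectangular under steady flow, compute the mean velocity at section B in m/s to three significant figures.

1.50 m/s

Q = A₁V₁ = (7.03×1.69) × 1.58 = 18.77 m³/s
A₂ = 6.81 × 1.84 = 12.53 m²
V₂ = Q/A₂ = 18.77/12.53 = 1.498 m/s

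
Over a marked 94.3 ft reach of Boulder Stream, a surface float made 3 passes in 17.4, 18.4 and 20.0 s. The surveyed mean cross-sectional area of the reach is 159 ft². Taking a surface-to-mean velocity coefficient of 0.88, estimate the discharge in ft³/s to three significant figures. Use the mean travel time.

709 ft³/s

t̄ = (17.4 + 18.4 + 20.0) / 3 = 18.6 s
v_surface = L / t̄ = 94.3 / 18.6 = 5.070 ft/s
v_mean = 0.88 × 5.070 = 4.462 ft/s
Q = A × v_mean = 159 × 4.462 = 709.4 ft³/s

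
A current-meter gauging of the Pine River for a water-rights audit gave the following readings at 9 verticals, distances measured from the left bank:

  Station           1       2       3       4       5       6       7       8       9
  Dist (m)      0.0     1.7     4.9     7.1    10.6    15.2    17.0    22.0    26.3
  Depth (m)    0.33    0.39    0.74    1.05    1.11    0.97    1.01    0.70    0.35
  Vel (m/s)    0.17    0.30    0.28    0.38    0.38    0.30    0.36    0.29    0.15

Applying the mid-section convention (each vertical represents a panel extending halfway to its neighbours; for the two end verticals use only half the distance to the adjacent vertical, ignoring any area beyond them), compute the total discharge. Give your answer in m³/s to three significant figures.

w_1 = (1.7 − 0.0)/2 = 0.85 m; q_1 = 0.17 × 0.33 × 0.85 = 0.04769 m³/s
w_2 = (4.9 − 0.0)/2 = 2.45 m; q_2 = 0.30 × 0.39 × 2.45 = 0.2867 m³/s
w_3 = (7.1 − 1.7)/2 = 2.7 m; q_3 = 0.28 × 0.74 × 2.7 = 0.5594 m³/s
w_4 = (10.6 − 4.9)/2 = 2.85 m; q_4 = 0.38 × 1.05 × 2.85 = 1.137 m³/s
w_5 = (15.2 − 7.1)/2 = 4.05 m; q_5 = 0.38 × 1.11 × 4.05 = 1.708 m³/s
w_6 = (17.0 − 10.6)/2 = 3.2 m; q_6 = 0.30 × 0.97 × 3.2 = 0.9312 m³/s
w_7 = (22.0 − 15.2)/2 = 3.4 m; q_7 = 0.36 × 1.01 × 3.4 = 1.236 m³/s
w_8 = (26.3 − 17.0)/2 = 4.65 m; q_8 = 0.29 × 0.70 × 4.65 = 0.9440 m³/s
w_9 = (26.3 − 22.0)/2 = 2.15 m; q_9 = 0.15 × 0.35 × 2.15 = 0.1129 m³/s
Q = Σ qᵢ = 6.963 m³/s

6.96 m³/s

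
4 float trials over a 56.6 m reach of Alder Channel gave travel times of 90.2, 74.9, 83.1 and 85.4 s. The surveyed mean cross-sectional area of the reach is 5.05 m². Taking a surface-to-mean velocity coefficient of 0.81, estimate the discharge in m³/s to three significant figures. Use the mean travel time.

2.78 m³/s

t̄ = (90.2 + 74.9 + 83.1 + 85.4) / 4 = 83.4 s
v_surface = L / t̄ = 56.6 / 83.4 = 0.6787 m/s
v_mean = 0.81 × 0.6787 = 0.5497 m/s
Q = A × v_mean = 5.05 × 0.5497 = 2.776 m³/s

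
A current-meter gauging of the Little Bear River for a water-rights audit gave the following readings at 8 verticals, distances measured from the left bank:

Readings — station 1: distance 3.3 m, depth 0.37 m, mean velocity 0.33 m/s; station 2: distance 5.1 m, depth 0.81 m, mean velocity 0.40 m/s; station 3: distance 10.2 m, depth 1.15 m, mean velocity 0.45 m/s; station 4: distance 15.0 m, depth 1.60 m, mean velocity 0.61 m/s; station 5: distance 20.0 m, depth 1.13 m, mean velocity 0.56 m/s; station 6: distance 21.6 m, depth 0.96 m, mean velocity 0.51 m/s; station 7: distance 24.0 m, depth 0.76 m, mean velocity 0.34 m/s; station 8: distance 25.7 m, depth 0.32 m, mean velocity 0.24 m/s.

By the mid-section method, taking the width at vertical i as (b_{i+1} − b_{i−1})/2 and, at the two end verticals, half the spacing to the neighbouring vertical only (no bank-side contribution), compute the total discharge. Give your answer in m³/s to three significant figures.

12.2 m³/s

w_1 = (5.1 − 3.3)/2 = 0.9 m; q_1 = 0.33 × 0.37 × 0.9 = 0.1099 m³/s
w_2 = (10.2 − 3.3)/2 = 3.45 m; q_2 = 0.40 × 0.81 × 3.45 = 1.118 m³/s
w_3 = (15.0 − 5.1)/2 = 4.95 m; q_3 = 0.45 × 1.15 × 4.95 = 2.562 m³/s
w_4 = (20.0 − 10.2)/2 = 4.9 m; q_4 = 0.61 × 1.60 × 4.9 = 4.782 m³/s
w_5 = (21.6 − 15.0)/2 = 3.3 m; q_5 = 0.56 × 1.13 × 3.3 = 2.088 m³/s
w_6 = (24.0 − 20.0)/2 = 2 m; q_6 = 0.51 × 0.96 × 2 = 0.9792 m³/s
w_7 = (25.7 − 21.6)/2 = 2.05 m; q_7 = 0.34 × 0.76 × 2.05 = 0.5297 m³/s
w_8 = (25.7 − 24.0)/2 = 0.85 m; q_8 = 0.24 × 0.32 × 0.85 = 0.06528 m³/s
Q = Σ qᵢ = 12.23 m³/s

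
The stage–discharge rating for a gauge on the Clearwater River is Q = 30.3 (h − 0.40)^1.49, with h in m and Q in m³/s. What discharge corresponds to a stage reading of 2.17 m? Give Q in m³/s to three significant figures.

70.9 m³/s

Q = 30.3 × (2.17 − 0.40)^1.49 = 30.3 × 1.77^1.49 = 70.95 m³/s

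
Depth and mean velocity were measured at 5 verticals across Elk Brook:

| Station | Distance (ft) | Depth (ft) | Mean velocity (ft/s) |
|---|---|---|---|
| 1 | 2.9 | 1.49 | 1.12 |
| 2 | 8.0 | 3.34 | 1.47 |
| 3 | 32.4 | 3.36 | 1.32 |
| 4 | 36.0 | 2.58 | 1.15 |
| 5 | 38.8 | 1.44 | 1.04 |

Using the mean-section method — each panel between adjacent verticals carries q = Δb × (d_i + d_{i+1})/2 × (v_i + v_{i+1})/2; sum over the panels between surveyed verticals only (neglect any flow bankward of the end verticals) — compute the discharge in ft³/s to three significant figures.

149 ft³/s

Panel 1-2: Δb = 5.1 ft, d̄ = (1.49+3.34)/2 = 2.415, v̄ = (1.12+1.47)/2 = 1.295 → q = 5.1×2.415×1.295 = 15.95 ft³/s
Panel 2-3: Δb = 24.4 ft, d̄ = (3.34+3.36)/2 = 3.35, v̄ = (1.47+1.32)/2 = 1.395 → q = 24.4×3.35×1.395 = 114.0 ft³/s
Panel 3-4: Δb = 3.6 ft, d̄ = (3.36+2.58)/2 = 2.97, v̄ = (1.32+1.15)/2 = 1.235 → q = 3.6×2.97×1.235 = 13.20 ft³/s
Panel 4-5: Δb = 2.8 ft, d̄ = (2.58+1.44)/2 = 2.01, v̄ = (1.15+1.04)/2 = 1.095 → q = 2.8×2.01×1.095 = 6.163 ft³/s
Q = Σ q = 149.3 ft³/s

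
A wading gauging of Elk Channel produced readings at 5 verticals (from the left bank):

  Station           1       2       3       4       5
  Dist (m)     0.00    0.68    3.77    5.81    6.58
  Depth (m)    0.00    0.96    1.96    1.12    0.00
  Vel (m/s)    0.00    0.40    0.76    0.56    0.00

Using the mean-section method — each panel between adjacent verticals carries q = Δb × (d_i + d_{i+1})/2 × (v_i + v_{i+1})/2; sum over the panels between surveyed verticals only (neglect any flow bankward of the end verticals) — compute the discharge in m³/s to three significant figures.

Panel 1-2: Δb = 0.68 m, d̄ = (0.00+0.96)/2 = 0.48, v̄ = (0.00+0.40)/2 = 0.2 → q = 0.68×0.48×0.2 = 0.06528 m³/s
Panel 2-3: Δb = 3.09 m, d̄ = (0.96+1.96)/2 = 1.46, v̄ = (0.40+0.76)/2 = 0.58 → q = 3.09×1.46×0.58 = 2.617 m³/s
Panel 3-4: Δb = 2.04 m, d̄ = (1.96+1.12)/2 = 1.54, v̄ = (0.76+0.56)/2 = 0.66 → q = 2.04×1.54×0.66 = 2.073 m³/s
Panel 4-5: Δb = 0.77 m, d̄ = (1.12+0.00)/2 = 0.56, v̄ = (0.56+0.00)/2 = 0.28 → q = 0.77×0.56×0.28 = 0.1207 m³/s
Q = Σ q = 4.876 m³/s

4.88 m³/s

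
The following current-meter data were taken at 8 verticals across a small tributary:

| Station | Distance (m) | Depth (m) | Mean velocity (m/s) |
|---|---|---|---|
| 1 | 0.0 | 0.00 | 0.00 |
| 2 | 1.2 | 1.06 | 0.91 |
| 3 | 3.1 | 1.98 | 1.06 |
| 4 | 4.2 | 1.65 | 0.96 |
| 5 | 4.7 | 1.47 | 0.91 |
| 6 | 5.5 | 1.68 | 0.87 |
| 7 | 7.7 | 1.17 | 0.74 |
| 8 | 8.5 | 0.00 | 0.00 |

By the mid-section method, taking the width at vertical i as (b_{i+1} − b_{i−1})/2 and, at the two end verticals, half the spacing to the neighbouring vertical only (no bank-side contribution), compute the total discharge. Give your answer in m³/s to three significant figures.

10.3 m³/s

w_2 = (3.1 − 0.0)/2 = 1.55 m; q_2 = 0.91 × 1.06 × 1.55 = 1.495 m³/s
w_3 = (4.2 − 1.2)/2 = 1.5 m; q_3 = 1.06 × 1.98 × 1.5 = 3.148 m³/s
w_4 = (4.7 − 3.1)/2 = 0.8 m; q_4 = 0.96 × 1.65 × 0.8 = 1.267 m³/s
w_5 = (5.5 − 4.2)/2 = 0.65 m; q_5 = 0.91 × 1.47 × 0.65 = 0.8695 m³/s
w_6 = (7.7 − 4.7)/2 = 1.5 m; q_6 = 0.87 × 1.68 × 1.5 = 2.192 m³/s
w_7 = (8.5 − 5.5)/2 = 1.5 m; q_7 = 0.74 × 1.17 × 1.5 = 1.299 m³/s
Stations 1, 8 contribute zero (depth or velocity is 0).
Q = Σ qᵢ = 10.27 m³/s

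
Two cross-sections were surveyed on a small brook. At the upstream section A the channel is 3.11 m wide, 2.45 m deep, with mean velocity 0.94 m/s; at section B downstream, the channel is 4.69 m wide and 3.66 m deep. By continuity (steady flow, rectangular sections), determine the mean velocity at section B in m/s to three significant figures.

0.417 m/s

Q = A₁V₁ = (3.11×2.45) × 0.94 = 7.162 m³/s
A₂ = 4.69 × 3.66 = 17.17 m²
V₂ = Q/A₂ = 7.162/17.17 = 0.4173 m/s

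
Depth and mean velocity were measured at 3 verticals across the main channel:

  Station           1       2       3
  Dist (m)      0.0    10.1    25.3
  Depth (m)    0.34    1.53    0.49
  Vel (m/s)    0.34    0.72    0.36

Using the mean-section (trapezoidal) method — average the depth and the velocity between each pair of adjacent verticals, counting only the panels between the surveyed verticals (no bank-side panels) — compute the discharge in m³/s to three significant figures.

Panel 1-2: Δb = 10.1 m, d̄ = (0.34+1.53)/2 = 0.935, v̄ = (0.34+0.72)/2 = 0.53 → q = 10.1×0.935×0.53 = 5.005 m³/s
Panel 2-3: Δb = 15.2 m, d̄ = (1.53+0.49)/2 = 1.01, v̄ = (0.72+0.36)/2 = 0.54 → q = 15.2×1.01×0.54 = 8.290 m³/s
Q = Σ q = 13.30 m³/s

13.3 m³/s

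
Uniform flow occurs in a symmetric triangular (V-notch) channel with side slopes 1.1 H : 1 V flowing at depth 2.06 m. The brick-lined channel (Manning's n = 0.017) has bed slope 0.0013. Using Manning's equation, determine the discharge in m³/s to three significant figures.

8.26 m³/s

A = z·y² = 1.1×2.06² = 4.668 m²
P = 2y√(1+z²) = 2×2.06×√(1+1.1²) = 6.125 m
R = A/P = 4.668/6.125 = 0.7621 m
Q = (1/n)·A·R^(2/3)·S^(1/2) = (1/0.017) × 4.668 × 0.7621^(2/3) × 0.0013^(1/2) = 8.260 m³/s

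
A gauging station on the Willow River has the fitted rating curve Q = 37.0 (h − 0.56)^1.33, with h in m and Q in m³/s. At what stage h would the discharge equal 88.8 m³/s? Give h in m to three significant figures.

2.49 m

h − h₀ = (Q/C)^(1/b) = (88.8/37.0)^(1/1.33) = 1.931 m
h = 0.56 + 1.931 = 2.491 m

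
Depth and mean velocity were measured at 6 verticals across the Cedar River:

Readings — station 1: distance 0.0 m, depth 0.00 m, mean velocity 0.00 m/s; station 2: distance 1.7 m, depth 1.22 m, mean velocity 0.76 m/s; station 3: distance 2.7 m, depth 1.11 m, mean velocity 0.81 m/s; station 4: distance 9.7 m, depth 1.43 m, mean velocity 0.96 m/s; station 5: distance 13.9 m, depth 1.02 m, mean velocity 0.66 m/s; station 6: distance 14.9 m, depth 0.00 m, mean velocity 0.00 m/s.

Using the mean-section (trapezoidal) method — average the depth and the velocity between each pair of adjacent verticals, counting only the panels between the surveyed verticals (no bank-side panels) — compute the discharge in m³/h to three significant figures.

48600 m³/h

Panel 1-2: Δb = 1.7 m, d̄ = (0.00+1.22)/2 = 0.61, v̄ = (0.00+0.76)/2 = 0.38 → q = 1.7×0.61×0.38 = 0.3941 m³/s
Panel 2-3: Δb = 1 m, d̄ = (1.22+1.11)/2 = 1.165, v̄ = (0.76+0.81)/2 = 0.785 → q = 1×1.165×0.785 = 0.9145 m³/s
Panel 3-4: Δb = 7 m, d̄ = (1.11+1.43)/2 = 1.27, v̄ = (0.81+0.96)/2 = 0.885 → q = 7×1.27×0.885 = 7.868 m³/s
Panel 4-5: Δb = 4.2 m, d̄ = (1.43+1.02)/2 = 1.225, v̄ = (0.96+0.66)/2 = 0.81 → q = 4.2×1.225×0.81 = 4.167 m³/s
Panel 5-6: Δb = 1 m, d̄ = (1.02+0.00)/2 = 0.51, v̄ = (0.66+0.00)/2 = 0.33 → q = 1×0.51×0.33 = 0.1683 m³/s
Q = Σ q = 13.51 m³/s
= 13.51 × 3600 = 48640 m³/h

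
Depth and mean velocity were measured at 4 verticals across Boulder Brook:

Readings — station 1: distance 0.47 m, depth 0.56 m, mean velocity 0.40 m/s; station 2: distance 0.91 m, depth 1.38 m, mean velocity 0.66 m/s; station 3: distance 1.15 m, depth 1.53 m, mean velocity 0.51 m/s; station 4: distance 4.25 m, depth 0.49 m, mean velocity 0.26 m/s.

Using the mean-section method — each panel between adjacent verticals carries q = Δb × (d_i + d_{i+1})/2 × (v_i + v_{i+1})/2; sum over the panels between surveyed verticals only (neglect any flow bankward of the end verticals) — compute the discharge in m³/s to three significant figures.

Panel 1-2: Δb = 0.44 m, d̄ = (0.56+1.38)/2 = 0.97, v̄ = (0.40+0.66)/2 = 0.53 → q = 0.44×0.97×0.53 = 0.2262 m³/s
Panel 2-3: Δb = 0.24 m, d̄ = (1.38+1.53)/2 = 1.455, v̄ = (0.66+0.51)/2 = 0.585 → q = 0.24×1.455×0.585 = 0.2043 m³/s
Panel 3-4: Δb = 3.1 m, d̄ = (1.53+0.49)/2 = 1.01, v̄ = (0.51+0.26)/2 = 0.385 → q = 3.1×1.01×0.385 = 1.205 m³/s
Q = Σ q = 1.636 m³/s

1.64 m³/s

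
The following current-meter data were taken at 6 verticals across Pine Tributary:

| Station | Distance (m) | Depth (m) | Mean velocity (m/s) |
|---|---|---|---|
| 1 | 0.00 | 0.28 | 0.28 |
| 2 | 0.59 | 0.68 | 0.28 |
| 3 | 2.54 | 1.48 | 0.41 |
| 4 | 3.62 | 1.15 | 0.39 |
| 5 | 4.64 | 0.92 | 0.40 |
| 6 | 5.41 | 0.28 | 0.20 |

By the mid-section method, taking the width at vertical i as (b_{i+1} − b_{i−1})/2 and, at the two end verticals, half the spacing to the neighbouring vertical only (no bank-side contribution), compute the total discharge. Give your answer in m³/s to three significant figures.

w_1 = (0.59 − 0.00)/2 = 0.295 m; q_1 = 0.28 × 0.28 × 0.295 = 0.02313 m³/s
w_2 = (2.54 − 0.00)/2 = 1.27 m; q_2 = 0.28 × 0.68 × 1.27 = 0.2418 m³/s
w_3 = (3.62 − 0.59)/2 = 1.515 m; q_3 = 0.41 × 1.48 × 1.515 = 0.9193 m³/s
w_4 = (4.64 − 2.54)/2 = 1.05 m; q_4 = 0.39 × 1.15 × 1.05 = 0.4709 m³/s
w_5 = (5.41 − 3.62)/2 = 0.895 m; q_5 = 0.40 × 0.92 × 0.895 = 0.3294 m³/s
w_6 = (5.41 − 4.64)/2 = 0.385 m; q_6 = 0.20 × 0.28 × 0.385 = 0.02156 m³/s
Q = Σ qᵢ = 2.006 m³/s

2.01 m³/s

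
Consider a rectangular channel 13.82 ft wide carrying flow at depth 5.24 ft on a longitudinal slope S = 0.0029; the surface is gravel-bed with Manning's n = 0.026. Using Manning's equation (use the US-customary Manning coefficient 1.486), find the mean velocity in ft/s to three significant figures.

6.37 ft/s

A = b·y = 13.82 × 5.24 = 72.42 ft²
P = b + 2y = 13.82 + 2×5.24 = 24.30 ft
R = A/P = 72.42/24.30 = 2.980 ft
Q = (1.486/n)·A·R^(2/3)·S^(1/2) = (1.486/0.026) × 72.42 × 2.980^(2/3) × 0.0029^(1/2) = 461.6 ft³/s
V = Q/A = 461.6/72.42 = 6.374 ft/s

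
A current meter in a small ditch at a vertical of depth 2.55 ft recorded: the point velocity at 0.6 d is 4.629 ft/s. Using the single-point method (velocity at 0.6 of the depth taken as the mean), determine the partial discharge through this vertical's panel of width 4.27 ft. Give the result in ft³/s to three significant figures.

v̄ = v₀.₆ = 4.629 ft/s
q = v̄ × d × w = 4.629 × 2.55 × 4.27 = 50.40 ft³/s

50.4 ft³/s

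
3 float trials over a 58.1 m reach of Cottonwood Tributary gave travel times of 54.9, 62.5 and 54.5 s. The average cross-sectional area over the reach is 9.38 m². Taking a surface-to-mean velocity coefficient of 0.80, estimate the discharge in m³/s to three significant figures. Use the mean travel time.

7.61 m³/s

t̄ = (54.9 + 62.5 + 54.5) / 3 = 57.3 s
v_surface = L / t̄ = 58.1 / 57.3 = 1.014 m/s
v_mean = 0.80 × 1.014 = 0.8112 m/s
Q = A × v_mean = 9.38 × 0.8112 = 7.609 m³/s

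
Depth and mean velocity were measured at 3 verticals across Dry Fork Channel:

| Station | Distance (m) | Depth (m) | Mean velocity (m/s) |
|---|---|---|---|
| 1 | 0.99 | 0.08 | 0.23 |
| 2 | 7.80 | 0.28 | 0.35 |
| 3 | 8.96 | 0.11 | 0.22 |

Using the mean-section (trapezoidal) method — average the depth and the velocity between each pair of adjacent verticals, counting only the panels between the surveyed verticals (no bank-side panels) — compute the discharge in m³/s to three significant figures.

Panel 1-2: Δb = 6.81 m, d̄ = (0.08+0.28)/2 = 0.18, v̄ = (0.23+0.35)/2 = 0.29 → q = 6.81×0.18×0.29 = 0.3555 m³/s
Panel 2-3: Δb = 1.16 m, d̄ = (0.28+0.11)/2 = 0.195, v̄ = (0.35+0.22)/2 = 0.285 → q = 1.16×0.195×0.285 = 0.06447 m³/s
Q = Σ q = 0.4199 m³/s

0.420 m³/s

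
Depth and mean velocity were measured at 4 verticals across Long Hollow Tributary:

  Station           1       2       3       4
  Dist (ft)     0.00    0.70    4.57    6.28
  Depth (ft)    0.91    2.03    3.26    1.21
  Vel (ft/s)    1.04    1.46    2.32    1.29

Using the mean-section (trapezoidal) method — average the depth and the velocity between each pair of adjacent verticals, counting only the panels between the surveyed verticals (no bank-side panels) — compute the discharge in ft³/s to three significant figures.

Panel 1-2: Δb = 0.7 ft, d̄ = (0.91+2.03)/2 = 1.47, v̄ = (1.04+1.46)/2 = 1.25 → q = 0.7×1.47×1.25 = 1.286 ft³/s
Panel 2-3: Δb = 3.87 ft, d̄ = (2.03+3.26)/2 = 2.645, v̄ = (1.46+2.32)/2 = 1.89 → q = 3.87×2.645×1.89 = 19.35 ft³/s
Panel 3-4: Δb = 1.71 ft, d̄ = (3.26+1.21)/2 = 2.235, v̄ = (2.32+1.29)/2 = 1.805 → q = 1.71×2.235×1.805 = 6.898 ft³/s
Q = Σ q = 27.53 ft³/s

27.5 ft³/s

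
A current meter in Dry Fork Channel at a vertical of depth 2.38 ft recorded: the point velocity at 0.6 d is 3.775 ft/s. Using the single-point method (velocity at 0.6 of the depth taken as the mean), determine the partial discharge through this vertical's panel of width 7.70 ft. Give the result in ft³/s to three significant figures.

v̄ = v₀.₆ = 3.775 ft/s
q = v̄ × d × w = 3.775 × 2.38 × 7.70 = 69.18 ft³/s

69.2 ft³/s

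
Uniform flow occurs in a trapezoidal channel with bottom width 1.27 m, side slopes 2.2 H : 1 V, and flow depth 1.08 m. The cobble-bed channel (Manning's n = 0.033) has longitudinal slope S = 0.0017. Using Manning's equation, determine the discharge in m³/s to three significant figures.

A = (b + z·y)·y = (1.27 + 2.2×1.08)×1.08 = 3.938 m²
P = b + 2y√(1+z²) = 1.27 + 2×1.08×√(1+2.2²) = 6.490 m
R = A/P = 3.938/6.490 = 0.6067 m
Q = (1/n)·A·R^(2/3)·S^(1/2) = (1/0.033) × 3.938 × 0.6067^(2/3) × 0.0017^(1/2) = 3.526 m³/s

3.53 m³/s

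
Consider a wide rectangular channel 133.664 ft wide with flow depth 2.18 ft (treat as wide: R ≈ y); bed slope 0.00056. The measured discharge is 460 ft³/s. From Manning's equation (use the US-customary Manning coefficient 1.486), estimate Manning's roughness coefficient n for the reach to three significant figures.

A = b·y = 133.664 × 2.18 = 291.4 ft²
Wide channel: R ≈ y = 2.18 ft
n = (1.486/Q)·A·R^(2/3)·S^(1/2) = (1.486/460) × 291.4 × 1.681 × 0.02366 = 0.03745

0.0375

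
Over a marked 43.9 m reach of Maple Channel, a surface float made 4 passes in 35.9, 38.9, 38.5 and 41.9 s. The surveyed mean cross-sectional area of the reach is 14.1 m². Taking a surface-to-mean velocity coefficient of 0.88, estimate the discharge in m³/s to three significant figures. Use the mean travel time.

t̄ = (35.9 + 38.9 + 38.5 + 41.9) / 4 = 38.8 s
v_surface = L / t̄ = 43.9 / 38.8 = 1.131 m/s
v_mean = 0.88 × 1.131 = 0.9957 m/s
Q = A × v_mean = 14.1 × 0.9957 = 14.04 m³/s

14.0 m³/s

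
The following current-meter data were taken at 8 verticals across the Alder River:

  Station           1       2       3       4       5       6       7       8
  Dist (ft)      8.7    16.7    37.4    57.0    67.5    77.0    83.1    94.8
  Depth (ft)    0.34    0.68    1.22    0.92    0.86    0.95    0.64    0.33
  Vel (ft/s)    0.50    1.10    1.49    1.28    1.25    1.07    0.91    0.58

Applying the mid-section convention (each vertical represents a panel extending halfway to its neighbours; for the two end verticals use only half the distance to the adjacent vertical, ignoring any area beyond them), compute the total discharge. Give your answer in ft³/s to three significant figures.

90.7 ft³/s

w_1 = (16.7 − 8.7)/2 = 4 ft; q_1 = 0.50 × 0.34 × 4 = 0.6800 ft³/s
w_2 = (37.4 − 8.7)/2 = 14.35 ft; q_2 = 1.10 × 0.68 × 14.35 = 10.73 ft³/s
w_3 = (57.0 − 16.7)/2 = 20.15 ft; q_3 = 1.49 × 1.22 × 20.15 = 36.63 ft³/s
w_4 = (67.5 − 37.4)/2 = 15.05 ft; q_4 = 1.28 × 0.92 × 15.05 = 17.72 ft³/s
w_5 = (77.0 − 57.0)/2 = 10 ft; q_5 = 1.25 × 0.86 × 10 = 10.75 ft³/s
w_6 = (83.1 − 67.5)/2 = 7.8 ft; q_6 = 1.07 × 0.95 × 7.8 = 7.929 ft³/s
w_7 = (94.8 − 77.0)/2 = 8.9 ft; q_7 = 0.91 × 0.64 × 8.9 = 5.183 ft³/s
w_8 = (94.8 − 83.1)/2 = 5.85 ft; q_8 = 0.58 × 0.33 × 5.85 = 1.120 ft³/s
Q = Σ qᵢ = 90.75 ft³/s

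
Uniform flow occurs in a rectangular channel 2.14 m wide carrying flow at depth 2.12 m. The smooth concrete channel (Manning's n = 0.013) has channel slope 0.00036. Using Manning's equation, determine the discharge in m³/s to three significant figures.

A = b·y = 2.14 × 2.12 = 4.537 m²
P = b + 2y = 2.14 + 2×2.12 = 6.380 m
R = A/P = 4.537/6.380 = 0.7111 m
Q = (1/n)·A·R^(2/3)·S^(1/2) = (1/0.013) × 4.537 × 0.7111^(2/3) × 0.00036^(1/2) = 5.275 m³/s

5.28 m³/s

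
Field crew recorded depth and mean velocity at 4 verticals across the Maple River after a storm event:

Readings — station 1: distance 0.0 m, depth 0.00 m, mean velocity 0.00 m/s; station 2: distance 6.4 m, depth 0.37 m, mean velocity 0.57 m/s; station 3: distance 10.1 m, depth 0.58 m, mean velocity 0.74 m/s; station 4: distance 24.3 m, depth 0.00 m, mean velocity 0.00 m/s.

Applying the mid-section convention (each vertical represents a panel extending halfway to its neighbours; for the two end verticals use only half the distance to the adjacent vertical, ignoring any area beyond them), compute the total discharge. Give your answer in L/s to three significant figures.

w_2 = (10.1 − 0.0)/2 = 5.05 m; q_2 = 0.57 × 0.37 × 5.05 = 1.065 m³/s
w_3 = (24.3 − 6.4)/2 = 8.95 m; q_3 = 0.74 × 0.58 × 8.95 = 3.841 m³/s
Stations 1, 4 contribute zero (depth or velocity is 0).
Q = Σ qᵢ = 4.906 m³/s
= 4.906 × 1000 = 4906 L/s

4910 L/s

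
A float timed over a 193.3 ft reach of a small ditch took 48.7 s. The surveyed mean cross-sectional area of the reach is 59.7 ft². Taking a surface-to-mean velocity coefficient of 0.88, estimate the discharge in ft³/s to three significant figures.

209 ft³/s

v_surface = L / t̄ = 193.3 / 48.7 = 3.969 ft/s
v_mean = 0.88 × 3.969 = 3.493 ft/s
Q = A × v_mean = 59.7 × 3.493 = 208.5 ft³/s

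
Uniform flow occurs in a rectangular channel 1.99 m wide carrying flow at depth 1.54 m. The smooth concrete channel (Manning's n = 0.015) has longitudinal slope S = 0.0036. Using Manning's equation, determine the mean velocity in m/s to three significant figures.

2.86 m/s

A = b·y = 1.99 × 1.54 = 3.065 m²
P = b + 2y = 1.99 + 2×1.54 = 5.070 m
R = A/P = 3.065/5.070 = 0.6045 m
Q = (1/n)·A·R^(2/3)·S^(1/2) = (1/0.015) × 3.065 × 0.6045^(2/3) × 0.0036^(1/2) = 8.764 m³/s
V = Q/A = 8.764/3.065 = 2.860 m/s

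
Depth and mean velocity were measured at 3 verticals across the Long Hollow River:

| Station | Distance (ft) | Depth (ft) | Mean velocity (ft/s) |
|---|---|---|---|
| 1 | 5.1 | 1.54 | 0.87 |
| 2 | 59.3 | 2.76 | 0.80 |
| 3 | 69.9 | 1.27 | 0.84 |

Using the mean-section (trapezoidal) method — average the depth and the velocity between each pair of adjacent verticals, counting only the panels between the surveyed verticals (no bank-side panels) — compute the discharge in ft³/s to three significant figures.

Panel 1-2: Δb = 54.2 ft, d̄ = (1.54+2.76)/2 = 2.15, v̄ = (0.87+0.80)/2 = 0.835 → q = 54.2×2.15×0.835 = 97.30 ft³/s
Panel 2-3: Δb = 10.6 ft, d̄ = (2.76+1.27)/2 = 2.015, v̄ = (0.80+0.84)/2 = 0.82 → q = 10.6×2.015×0.82 = 17.51 ft³/s
Q = Σ q = 114.8 ft³/s

115 ft³/s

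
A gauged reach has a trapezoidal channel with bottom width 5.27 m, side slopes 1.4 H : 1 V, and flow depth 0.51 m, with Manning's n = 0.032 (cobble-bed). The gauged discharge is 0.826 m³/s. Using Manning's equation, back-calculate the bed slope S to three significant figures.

0.000228

A = (b + z·y)·y = (5.27 + 1.4×0.51)×0.51 = 3.052 m²
P = b + 2y√(1+z²) = 5.27 + 2×0.51×√(1+1.4²) = 7.025 m
R = A/P = 3.052/7.025 = 0.4344 m
S = (Q·n / (1·A·R^(2/3)))² = (0.826×0.032 / (1×3.052×0.5736))² = 0.0002280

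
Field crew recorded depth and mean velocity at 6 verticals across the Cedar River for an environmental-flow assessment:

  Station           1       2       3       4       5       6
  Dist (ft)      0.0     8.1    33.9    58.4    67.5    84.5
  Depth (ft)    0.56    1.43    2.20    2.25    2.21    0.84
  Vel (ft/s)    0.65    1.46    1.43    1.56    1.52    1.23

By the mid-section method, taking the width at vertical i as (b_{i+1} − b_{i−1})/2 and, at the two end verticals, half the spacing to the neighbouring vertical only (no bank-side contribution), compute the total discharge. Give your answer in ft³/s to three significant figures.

w_1 = (8.1 − 0.0)/2 = 4.05 ft; q_1 = 0.65 × 0.56 × 4.05 = 1.474 ft³/s
w_2 = (33.9 − 0.0)/2 = 16.95 ft; q_2 = 1.46 × 1.43 × 16.95 = 35.39 ft³/s
w_3 = (58.4 − 8.1)/2 = 25.15 ft; q_3 = 1.43 × 2.20 × 25.15 = 79.12 ft³/s
w_4 = (67.5 − 33.9)/2 = 16.8 ft; q_4 = 1.56 × 2.25 × 16.8 = 58.97 ft³/s
w_5 = (84.5 − 58.4)/2 = 13.05 ft; q_5 = 1.52 × 2.21 × 13.05 = 43.84 ft³/s
w_6 = (84.5 − 67.5)/2 = 8.5 ft; q_6 = 1.23 × 0.84 × 8.5 = 8.782 ft³/s
Q = Σ qᵢ = 227.6 ft³/s

228 ft³/s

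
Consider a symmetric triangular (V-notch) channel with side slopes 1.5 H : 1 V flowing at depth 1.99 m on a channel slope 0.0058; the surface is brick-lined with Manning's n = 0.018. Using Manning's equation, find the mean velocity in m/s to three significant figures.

3.73 m/s

A = z·y² = 1.5×1.99² = 5.940 m²
P = 2y√(1+z²) = 2×1.99×√(1+1.5²) = 7.175 m
R = A/P = 5.940/7.175 = 0.8279 m
Q = (1/n)·A·R^(2/3)·S^(1/2) = (1/0.018) × 5.940 × 0.8279^(2/3) × 0.0058^(1/2) = 22.16 m³/s
V = Q/A = 22.16/5.940 = 3.730 m/s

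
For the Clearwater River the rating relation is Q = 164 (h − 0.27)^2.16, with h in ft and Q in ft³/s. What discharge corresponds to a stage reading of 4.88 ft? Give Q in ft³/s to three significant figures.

Q = 164 × (4.88 − 0.27)^2.16 = 164 × 4.61^2.16 = 4451 ft³/s

4450 ft³/s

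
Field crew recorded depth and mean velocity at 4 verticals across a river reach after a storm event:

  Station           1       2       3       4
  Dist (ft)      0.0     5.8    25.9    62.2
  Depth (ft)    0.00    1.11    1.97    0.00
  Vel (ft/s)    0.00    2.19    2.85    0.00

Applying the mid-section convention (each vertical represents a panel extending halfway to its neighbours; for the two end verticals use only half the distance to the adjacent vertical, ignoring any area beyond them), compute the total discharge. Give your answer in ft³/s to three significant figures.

190 ft³/s

w_2 = (25.9 − 0.0)/2 = 12.95 ft; q_2 = 2.19 × 1.11 × 12.95 = 31.48 ft³/s
w_3 = (62.2 − 5.8)/2 = 28.2 ft; q_3 = 2.85 × 1.97 × 28.2 = 158.3 ft³/s
Stations 1, 4 contribute zero (depth or velocity is 0).
Q = Σ qᵢ = 189.8 ft³/s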